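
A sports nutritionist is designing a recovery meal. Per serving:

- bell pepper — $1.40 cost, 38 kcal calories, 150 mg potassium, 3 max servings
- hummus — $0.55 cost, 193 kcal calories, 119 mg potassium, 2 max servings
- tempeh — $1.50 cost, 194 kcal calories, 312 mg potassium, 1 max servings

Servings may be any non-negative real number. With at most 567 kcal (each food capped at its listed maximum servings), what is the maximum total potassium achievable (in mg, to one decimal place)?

921.7 mg

Potassium per kcal: bell pepper 3.947, tempeh 1.608, hummus 0.6166.
Take 3 servings of bell pepper: uses 114 kcal, +450.0 mg potassium (running total 450.0 mg).
Take 1 serving of tempeh: uses 194 kcal, +312.0 mg potassium (running total 762.0 mg).
Take 1.342 servings of hummus: uses 259 kcal, +159.7 mg potassium (running total 921.7 mg).
Greedy by best ratio exhausts the calories allowance optimally: 921.7 mg.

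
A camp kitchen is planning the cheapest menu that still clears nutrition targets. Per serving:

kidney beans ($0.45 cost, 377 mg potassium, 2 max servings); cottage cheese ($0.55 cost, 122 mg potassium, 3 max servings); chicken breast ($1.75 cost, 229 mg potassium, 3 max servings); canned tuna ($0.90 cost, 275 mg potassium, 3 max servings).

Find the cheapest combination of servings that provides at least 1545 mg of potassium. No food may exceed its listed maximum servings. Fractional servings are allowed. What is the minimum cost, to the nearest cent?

$3.49

Cost per mg of potassium: kidney beans $0.0012, canned tuna $0.0033, cottage cheese $0.0045, chicken breast $0.0076.
Take 2 servings of kidney beans: +754.0 mg potassium for $0.90 (total $0.90, still need 791.0 mg).
Take 2.876 servings of canned tuna: +791.0 mg potassium for $2.59 (total $3.49, still need 0.0 mg).
Greedy by cheapest-per-mg is optimal for a single linear constraint, so the minimum cost is $3.49.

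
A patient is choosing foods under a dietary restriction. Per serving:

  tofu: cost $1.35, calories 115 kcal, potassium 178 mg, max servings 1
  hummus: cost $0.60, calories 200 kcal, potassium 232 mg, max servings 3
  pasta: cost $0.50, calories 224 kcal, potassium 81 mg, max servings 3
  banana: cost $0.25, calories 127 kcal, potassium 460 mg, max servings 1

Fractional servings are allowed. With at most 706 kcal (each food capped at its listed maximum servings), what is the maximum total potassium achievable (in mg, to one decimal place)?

1176.2 mg

Potassium per kcal: banana 3.622, tofu 1.548, hummus 1.16, pasta 0.3616.
Take 1 serving of banana: uses 127 kcal, +460.0 mg potassium (running total 460.0 mg).
Take 1 serving of tofu: uses 115 kcal, +178.0 mg potassium (running total 638.0 mg).
Take 2.32 servings of hummus: uses 464 kcal, +538.2 mg potassium (running total 1176.2 mg).
Greedy by best ratio exhausts the calories allowance optimally: 1176.2 mg.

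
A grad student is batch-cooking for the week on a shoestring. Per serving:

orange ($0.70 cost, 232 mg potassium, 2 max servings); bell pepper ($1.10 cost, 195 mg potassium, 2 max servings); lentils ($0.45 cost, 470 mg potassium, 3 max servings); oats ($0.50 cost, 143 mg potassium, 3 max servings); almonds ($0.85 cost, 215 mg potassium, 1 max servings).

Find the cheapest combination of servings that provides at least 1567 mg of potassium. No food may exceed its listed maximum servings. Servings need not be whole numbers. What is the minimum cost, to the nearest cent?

$1.82

Cost per mg of potassium: lentils $0.0010, orange $0.0030, oats $0.0035, almonds $0.0040, bell pepper $0.0056.
Take 3 servings of lentils: +1410.0 mg potassium for $1.35 (total $1.35, still need 157.0 mg).
Take 0.6767 servings of orange: +157.0 mg potassium for $0.47 (total $1.82, still need 0.0 mg).
Filling from the cheapest source first is optimal under one linear minimum: $1.82.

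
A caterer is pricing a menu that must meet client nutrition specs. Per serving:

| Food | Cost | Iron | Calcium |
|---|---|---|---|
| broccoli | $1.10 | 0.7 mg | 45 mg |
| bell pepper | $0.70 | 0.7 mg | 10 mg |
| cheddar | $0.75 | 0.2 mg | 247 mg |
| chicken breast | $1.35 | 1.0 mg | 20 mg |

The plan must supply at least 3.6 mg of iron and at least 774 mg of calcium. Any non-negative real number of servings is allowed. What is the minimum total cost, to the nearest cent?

$5.23

An LP optimum is at a vertex; with two nutrient constraints at most two foods are used. Check each candidate.
broccoli only: max(3.6/0.7, 774/45) = 17.2 servings → $18.92.
bell pepper only: max(3.6/0.7, 774/10) = 77.4 servings → $54.18.
cheddar only: max(3.6/0.2, 774/247) = 18 servings → $13.50.
chicken breast only: max(3.6/1.0, 774/20) = 38.7 servings → $52.24.
broccoli + bell pepper: the both-tight solution has a negative serving — not a feasible corner.
broccoli + cheddar with both tight: 4.481 servings and 2.317 servings → $6.67.
broccoli + chicken breast: intersection lies outside the first quadrant.
bell pepper + cheddar with both tight: 4.297 servings and 2.96 servings → $5.23.
bell pepper + chicken breast with both targets exact would need a negative amount; discard.
cheddar + chicken breast with both tight: 2.889 servings and 3.022 servings → $6.25.
The minimum over all feasible corners is $5.23.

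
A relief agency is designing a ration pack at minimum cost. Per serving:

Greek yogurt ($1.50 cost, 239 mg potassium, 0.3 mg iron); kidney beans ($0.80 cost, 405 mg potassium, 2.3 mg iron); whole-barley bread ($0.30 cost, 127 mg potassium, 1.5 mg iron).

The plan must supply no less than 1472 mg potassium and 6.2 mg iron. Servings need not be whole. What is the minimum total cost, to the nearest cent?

The cheapest plan sits at a corner of the feasible region — with two constraints it uses at most two foods.
Greek yogurt only: max(1472/239, 6.2/0.3) = 20.67 servings → $31.00.
kidney beans only: max(1472/405, 6.2/2.3) = 3.635 servings → $2.91.
whole-barley bread only: max(1472/127, 6.2/1.5) = 11.59 servings → $3.48.
Greek yogurt + kidney beans with both tight: 2.043 servings and 2.429 servings → $5.01.
Greek yogurt + whole-barley bread with both tight: 4.434 servings and 3.247 servings → $7.62.
kidney beans + whole-barley bread: the both-tight solution has a negative serving — not a feasible corner.
So the least-cost plan costs $2.91.

$2.91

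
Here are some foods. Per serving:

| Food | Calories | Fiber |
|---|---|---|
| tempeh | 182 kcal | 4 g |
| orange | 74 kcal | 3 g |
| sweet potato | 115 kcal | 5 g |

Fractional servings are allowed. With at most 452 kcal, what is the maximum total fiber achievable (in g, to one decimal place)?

Fiber per kcal: sweet potato 0.04348, orange 0.04054, tempeh 0.02198.
With no serving limits, spend the whole calories allowance on sweet potato: 452 kcal / 115 kcal × 5 g = 19.7 g.

19.7 g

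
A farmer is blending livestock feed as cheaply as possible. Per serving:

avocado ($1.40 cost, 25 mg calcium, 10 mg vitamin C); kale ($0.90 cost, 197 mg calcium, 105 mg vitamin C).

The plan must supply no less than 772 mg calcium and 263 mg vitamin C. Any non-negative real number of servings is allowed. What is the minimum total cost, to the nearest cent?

$3.53

avocado only: max(772/25, 263/10) = 30.88 servings → $43.23.
kale only: max(772/197, 263/105) = 3.919 servings → $3.53.
avocado + kale: intersection lies outside the first quadrant.
Cheapest feasible corner: $3.53.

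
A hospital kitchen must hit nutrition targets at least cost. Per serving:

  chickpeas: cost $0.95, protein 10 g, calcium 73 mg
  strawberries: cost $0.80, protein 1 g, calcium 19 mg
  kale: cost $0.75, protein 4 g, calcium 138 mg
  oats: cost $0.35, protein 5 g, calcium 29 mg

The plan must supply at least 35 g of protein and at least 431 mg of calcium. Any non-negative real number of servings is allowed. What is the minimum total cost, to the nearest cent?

Compare the cost at each extreme point of the feasible region.
chickpeas only: max(35/10, 431/73) = 5.904 servings → $5.61.
strawberries only: max(35/1, 431/19) = 35 servings → $28.00.
kale only: max(35/4, 431/138) = 8.75 servings → $6.56.
oats only: max(35/5, 431/29) = 14.86 servings → $5.20.
chickpeas + strawberries with both tight: 2 servings and 15 servings → $13.90.
chickpeas + kale with both tight: 2.855 servings and 1.613 servings → $3.92.
chickpeas + oats: intersection lies outside the first quadrant.
strawberries + kale with both targets exact would need a negative amount; discard.
strawberries + oats with both tight: 17.27 servings and 3.545 servings → $15.06.
kale + oats with both tight: 1.986 servings and 5.411 servings → $3.38.
The minimum over all feasible corners is $3.38.

$3.38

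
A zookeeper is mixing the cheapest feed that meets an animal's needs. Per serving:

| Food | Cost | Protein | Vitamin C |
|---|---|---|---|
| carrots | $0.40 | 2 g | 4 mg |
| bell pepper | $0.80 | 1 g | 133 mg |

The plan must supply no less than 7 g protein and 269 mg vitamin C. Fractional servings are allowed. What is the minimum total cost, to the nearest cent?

With two linear requirements the optimum uses one or two foods; enumerate the corners.
carrots only: max(7/2, 269/4) = 67.25 servings → $26.90.
bell pepper only: max(7/1, 269/133) = 7 servings → $5.60.
carrots + bell pepper with both tight: 2.527 servings and 1.947 servings → $2.57.
So the least-cost plan costs $2.57.

$2.57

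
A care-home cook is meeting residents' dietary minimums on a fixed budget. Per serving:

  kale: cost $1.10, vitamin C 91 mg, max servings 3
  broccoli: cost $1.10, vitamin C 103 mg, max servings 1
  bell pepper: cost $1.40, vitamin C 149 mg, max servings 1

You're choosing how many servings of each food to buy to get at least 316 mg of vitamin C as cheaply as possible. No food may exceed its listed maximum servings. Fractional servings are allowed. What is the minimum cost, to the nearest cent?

Cost per mg of vitamin C: bell pepper $0.0094, broccoli $0.0107, kale $0.0121.
Take 1 serving of bell pepper: +149.0 mg vitamin C for $1.40 (total $1.40, still need 167.0 mg).
Take 1 serving of broccoli: +103.0 mg vitamin C for $1.10 (total $2.50, still need 64.0 mg).
Take 0.7033 servings of kale: +64.0 mg vitamin C for $0.77 (total $3.27, still need 0.0 mg).
Greedy by cheapest-per-mg is optimal for a single linear constraint, so the minimum cost is $3.27.

$3.27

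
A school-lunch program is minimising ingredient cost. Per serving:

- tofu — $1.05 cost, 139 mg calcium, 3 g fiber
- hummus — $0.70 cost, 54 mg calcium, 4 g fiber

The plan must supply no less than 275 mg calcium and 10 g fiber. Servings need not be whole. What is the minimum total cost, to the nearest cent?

A basic optimal solution has at most two foods positive. Try each food alone and each pair with both targets met exactly.
tofu only: max(275/139, 10/3) = 3.333 servings → $3.50.
hummus only: max(275/54, 10/4) = 5.093 servings → $3.56.
tofu + hummus with both tight: 1.421 servings and 1.434 servings → $2.50.
So the least-cost plan costs $2.50.

$2.50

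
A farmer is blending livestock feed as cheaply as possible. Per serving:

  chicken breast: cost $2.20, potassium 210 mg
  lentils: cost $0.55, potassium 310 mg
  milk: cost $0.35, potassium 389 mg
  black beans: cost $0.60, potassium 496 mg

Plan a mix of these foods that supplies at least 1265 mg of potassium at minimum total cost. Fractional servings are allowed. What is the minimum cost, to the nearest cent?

$1.14

Cost per mg of potassium: milk $0.0009, black beans $0.0012, lentils $0.0018, chicken breast $0.0105.
With no serving limits, use only milk: 1265 mg / 389 mg = 3.252 servings × $0.35 = $1.14.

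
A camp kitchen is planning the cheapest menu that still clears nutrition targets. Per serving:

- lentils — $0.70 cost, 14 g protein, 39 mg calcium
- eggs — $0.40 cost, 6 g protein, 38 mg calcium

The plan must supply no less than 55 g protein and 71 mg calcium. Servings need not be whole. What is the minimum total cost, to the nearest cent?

$2.75

At the optimum either one food covers both requirements or two foods hit both targets exactly; no other combination can be cheaper.
lentils only: max(55/14, 71/39) = 3.929 servings → $2.75.
eggs only: max(55/6, 71/38) = 9.167 servings → $3.67.
lentils + eggs: intersection lies outside the first quadrant.
Cheapest feasible corner: $2.75.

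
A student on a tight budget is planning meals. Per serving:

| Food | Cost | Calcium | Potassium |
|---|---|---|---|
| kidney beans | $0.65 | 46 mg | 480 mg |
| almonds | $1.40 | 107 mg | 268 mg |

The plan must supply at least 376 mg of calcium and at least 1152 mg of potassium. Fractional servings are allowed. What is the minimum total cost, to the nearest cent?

$4.95

The cheapest plan sits at a corner of the feasible region — with two constraints it uses at most two foods.
kidney beans only: max(376/46, 1152/480) = 8.174 servings → $5.31.
almonds only: max(376/107, 1152/268) = 4.299 servings → $6.02.
kidney beans + almonds with both tight: 0.5763 servings and 3.266 servings → $4.95.
Cheapest feasible corner: $4.95.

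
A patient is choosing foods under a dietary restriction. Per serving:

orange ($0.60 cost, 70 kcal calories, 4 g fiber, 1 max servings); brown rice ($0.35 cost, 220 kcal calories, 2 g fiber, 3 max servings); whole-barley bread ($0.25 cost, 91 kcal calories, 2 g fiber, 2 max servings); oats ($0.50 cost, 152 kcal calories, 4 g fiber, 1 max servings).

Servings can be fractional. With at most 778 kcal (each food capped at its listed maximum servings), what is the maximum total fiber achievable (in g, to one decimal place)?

15.4 g

Fiber per kcal: orange 0.05714, oats 0.02632, whole-barley bread 0.02198, brown rice 0.009091.
Take 1 serving of orange: uses 70 kcal, +4.0 g fiber (running total 4.0 g).
Take 1 serving of oats: uses 152 kcal, +4.0 g fiber (running total 8.0 g).
Take 2 servings of whole-barley bread: uses 182 kcal, +4.0 g fiber (running total 12.0 g).
Take 1.7 servings of brown rice: uses 374 kcal, +3.4 g fiber (running total 15.4 g).
Greedy by best ratio exhausts the calories allowance optimally: 15.4 g.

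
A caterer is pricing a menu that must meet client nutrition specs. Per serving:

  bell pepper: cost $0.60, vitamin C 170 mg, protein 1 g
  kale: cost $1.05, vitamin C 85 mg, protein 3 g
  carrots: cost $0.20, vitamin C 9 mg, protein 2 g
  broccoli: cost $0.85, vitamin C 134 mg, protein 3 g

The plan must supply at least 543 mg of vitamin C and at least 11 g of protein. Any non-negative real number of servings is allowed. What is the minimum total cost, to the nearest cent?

With two linear requirements the optimum uses one or two foods; enumerate the corners.
bell pepper only: max(543/170, 11/1) = 11 servings → $6.60.
kale only: max(543/85, 11/3) = 6.388 servings → $6.71.
carrots only: max(543/9, 11/2) = 60.33 servings → $12.07.
broccoli only: max(543/134, 11/3) = 4.052 servings → $3.44.
bell pepper + kale with both tight: 1.633 servings and 3.122 servings → $4.26.
bell pepper + carrots with both tight: 2.982 servings and 4.009 servings → $2.59.
bell pepper + broccoli with both tight: 0.4122 servings and 3.529 servings → $3.25.
kale + carrots: intersection lies outside the first quadrant.
kale + broccoli: the both-tight solution has a negative serving — not a feasible corner.
carrots + broccoli: the both-tight solution has a negative serving — not a feasible corner.
So the least-cost plan costs $2.59.

$2.59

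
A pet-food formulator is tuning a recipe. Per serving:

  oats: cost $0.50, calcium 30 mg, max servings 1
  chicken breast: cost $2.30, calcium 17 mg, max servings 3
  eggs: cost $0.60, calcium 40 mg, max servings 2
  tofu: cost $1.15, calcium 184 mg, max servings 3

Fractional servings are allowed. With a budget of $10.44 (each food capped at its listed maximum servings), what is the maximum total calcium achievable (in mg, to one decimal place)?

701.1 mg

Calcium per dollar: tofu 160, eggs 66.67, oats 60, chicken breast 7.391.
Take 3 servings of tofu: spends $3.45, +552.0 mg calcium (running total 552.0 mg).
Take 2 servings of eggs: spends $1.20, +80.0 mg calcium (running total 632.0 mg).
Take 1 serving of oats: spends $0.50, +30.0 mg calcium (running total 662.0 mg).
Take 2.3 servings of chicken breast: spends $5.29, +39.1 mg calcium (running total 701.1 mg).
Greedy by best ratio exhausts the cost allowance optimally: 701.1 mg.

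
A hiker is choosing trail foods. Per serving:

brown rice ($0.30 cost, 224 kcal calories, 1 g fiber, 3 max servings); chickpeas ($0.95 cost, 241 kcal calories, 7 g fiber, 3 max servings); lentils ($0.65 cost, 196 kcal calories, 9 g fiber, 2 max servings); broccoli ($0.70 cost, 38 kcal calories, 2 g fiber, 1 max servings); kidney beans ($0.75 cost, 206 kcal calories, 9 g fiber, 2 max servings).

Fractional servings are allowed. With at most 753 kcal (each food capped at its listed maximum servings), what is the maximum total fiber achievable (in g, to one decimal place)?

Fiber per kcal: broccoli 0.05263, lentils 0.04592, kidney beans 0.04369, chickpeas 0.02905, brown rice 0.004464.
Take 1 serving of broccoli: uses 38 kcal, +2.0 g fiber (running total 2.0 g).
Take 2 servings of lentils: uses 392 kcal, +18.0 g fiber (running total 20.0 g).
Take 1.568 servings of kidney beans: uses 323 kcal, +14.1 g fiber (running total 34.1 g).
Filling greedily by fiber-per-kcal is optimal for one linear limit, giving 34.1 g.

34.1 g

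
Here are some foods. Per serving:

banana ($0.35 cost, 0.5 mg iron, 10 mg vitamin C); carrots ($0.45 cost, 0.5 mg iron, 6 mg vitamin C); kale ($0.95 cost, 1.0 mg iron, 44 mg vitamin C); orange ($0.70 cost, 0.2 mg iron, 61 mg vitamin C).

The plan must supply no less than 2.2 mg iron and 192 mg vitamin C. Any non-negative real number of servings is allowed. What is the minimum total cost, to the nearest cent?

At the optimum either one food covers both requirements or two foods hit both targets exactly; no other combination can be cheaper.
banana only: max(2.2/0.5, 192/10) = 19.2 servings → $6.72.
carrots only: max(2.2/0.5, 192/6) = 32 servings → $14.40.
kale only: max(2.2/1.0, 192/44) = 4.364 servings → $4.15.
orange only: max(2.2/0.2, 192/61) = 11 servings → $7.70.
banana + carrots with both targets exact would need a negative amount; discard.
banana + kale: the both-tight solution has a negative serving — not a feasible corner.
banana + orange with both tight: 3.361 servings and 2.596 servings → $2.99.
carrots + kale with both targets exact would need a negative amount; discard.
carrots + orange with both tight: 3.27 servings and 2.826 servings → $3.45.
kale + orange with both tight: 1.835 servings and 1.824 servings → $3.02.
So the least-cost plan costs $2.99.

$2.99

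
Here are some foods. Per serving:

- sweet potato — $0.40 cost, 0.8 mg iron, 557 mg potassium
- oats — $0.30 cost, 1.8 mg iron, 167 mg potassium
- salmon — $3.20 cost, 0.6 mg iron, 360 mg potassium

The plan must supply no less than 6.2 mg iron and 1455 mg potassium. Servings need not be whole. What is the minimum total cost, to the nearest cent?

$1.52

For a min-cost LP with two ≥-constraints, a basic feasible solution has at most two positive variables.
sweet potato only: max(6.2/0.8, 1455/557) = 7.75 servings → $3.10.
oats only: max(6.2/1.8, 1455/167) = 8.713 servings → $2.61.
salmon only: max(6.2/0.6, 1455/360) = 10.33 servings → $33.07.
sweet potato + oats with both tight: 1.822 servings and 2.635 servings → $1.52.
sweet potato + salmon with both targets exact would need a negative amount; discard.
oats + salmon with both tight: 2.481 servings and 2.891 servings → $9.99.
The minimum over all feasible corners is $1.52.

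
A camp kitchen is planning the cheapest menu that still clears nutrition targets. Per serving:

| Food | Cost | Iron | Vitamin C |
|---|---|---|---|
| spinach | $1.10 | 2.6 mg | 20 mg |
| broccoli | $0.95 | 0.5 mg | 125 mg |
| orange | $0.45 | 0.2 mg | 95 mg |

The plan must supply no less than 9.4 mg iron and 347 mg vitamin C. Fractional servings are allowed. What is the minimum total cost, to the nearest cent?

$5.05

A basic optimal solution has at most two foods positive. Try each food alone and each pair with both targets met exactly.
spinach only: max(9.4/2.6, 347/20) = 17.35 servings → $19.09.
broccoli only: max(9.4/0.5, 347/125) = 18.8 servings → $17.86.
orange only: max(9.4/0.2, 347/95) = 47 servings → $21.15.
spinach + broccoli with both tight: 3.179 servings and 2.267 servings → $5.65.
spinach + orange with both tight: 3.389 servings and 2.939 servings → $5.05.
broccoli + orange: intersection lies outside the first quadrant.
The minimum over all feasible corners is $5.05.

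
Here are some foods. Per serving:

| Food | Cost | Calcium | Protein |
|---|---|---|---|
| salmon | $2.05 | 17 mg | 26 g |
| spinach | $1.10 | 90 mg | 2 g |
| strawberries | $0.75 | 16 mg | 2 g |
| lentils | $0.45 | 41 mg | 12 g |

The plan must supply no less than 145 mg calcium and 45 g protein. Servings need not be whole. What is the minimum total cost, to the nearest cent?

$1.69

For a min-cost LP with two ≥-constraints, a basic feasible solution has at most two positive variables.
salmon only: max(145/17, 45/26) = 8.529 servings → $17.49.
spinach only: max(145/90, 45/2) = 22.5 servings → $24.75.
strawberries only: max(145/16, 45/2) = 22.5 servings → $16.88.
lentils only: max(145/41, 45/12) = 3.75 servings → $1.69.
salmon + spinach with both tight: 1.631 servings and 1.303 servings → $4.78.
salmon + strawberries with both tight: 1.126 servings and 7.866 servings → $8.21.
salmon + lentils with both tight: 0.1218 servings and 3.486 servings → $1.82.
spinach + strawberries: the both-tight solution has a negative serving — not a feasible corner.
spinach + lentils with both targets exact would need a negative amount; discard.
strawberries + lentils: the both-tight solution has a negative serving — not a feasible corner.
So the least-cost plan costs $1.69.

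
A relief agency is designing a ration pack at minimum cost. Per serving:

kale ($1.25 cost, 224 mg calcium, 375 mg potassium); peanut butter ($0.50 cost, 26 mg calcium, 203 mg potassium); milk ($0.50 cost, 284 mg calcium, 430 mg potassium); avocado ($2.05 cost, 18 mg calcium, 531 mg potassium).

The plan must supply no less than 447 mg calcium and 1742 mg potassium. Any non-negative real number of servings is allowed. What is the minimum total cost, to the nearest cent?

$2.03

At the optimum either one food covers both requirements or two foods hit both targets exactly; no other combination can be cheaper.
kale only: max(447/224, 1742/375) = 4.645 servings → $5.81.
peanut butter only: max(447/26, 1742/203) = 17.19 servings → $8.60.
milk only: max(447/284, 1742/430) = 4.051 servings → $2.03.
avocado only: max(447/18, 1742/531) = 24.83 servings → $50.91.
kale + peanut butter with both tight: 1.272 servings and 6.231 servings → $4.71.
kale + milk with both targets exact would need a negative amount; discard.
kale + avocado with both tight: 1.836 servings and 1.984 servings → $6.36.
peanut butter + milk with both tight: 6.51 servings and 0.978 servings → $3.74.
peanut butter + avocado: intersection lies outside the first quadrant.
milk + avocado with both tight: 1.44 servings and 2.115 servings → $5.05.
The minimum over all feasible corners is $2.03.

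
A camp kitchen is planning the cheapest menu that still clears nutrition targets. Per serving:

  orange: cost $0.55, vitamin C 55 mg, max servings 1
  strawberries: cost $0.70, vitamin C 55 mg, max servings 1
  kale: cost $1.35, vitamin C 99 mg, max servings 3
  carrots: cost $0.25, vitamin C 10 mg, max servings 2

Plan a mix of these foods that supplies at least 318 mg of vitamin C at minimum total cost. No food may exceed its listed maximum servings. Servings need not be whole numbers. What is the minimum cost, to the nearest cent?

Cost per mg of vitamin C: orange $0.0100, strawberries $0.0127, kale $0.0136, carrots $0.0250.
Take 1 serving of orange: +55.0 mg vitamin C for $0.55 (total $0.55, still need 263.0 mg).
Take 1 serving of strawberries: +55.0 mg vitamin C for $0.70 (total $1.25, still need 208.0 mg).
Take 2.101 servings of kale: +208.0 mg vitamin C for $2.84 (total $4.09, still need 0.0 mg).
Greedy by cheapest-per-mg is optimal for a single linear constraint, so the minimum cost is $4.09.

$4.09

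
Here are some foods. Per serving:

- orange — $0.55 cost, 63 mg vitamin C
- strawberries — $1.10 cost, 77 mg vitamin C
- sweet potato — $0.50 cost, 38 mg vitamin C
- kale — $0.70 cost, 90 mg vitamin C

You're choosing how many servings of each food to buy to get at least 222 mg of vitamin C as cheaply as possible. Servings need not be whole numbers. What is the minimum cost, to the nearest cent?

$1.73

Cost per mg of vitamin C: kale $0.0078, orange $0.0087, sweet potato $0.0132, strawberries $0.0143.
With no serving limits, use only kale: 222 mg / 90 mg = 2.467 servings × $0.70 = $1.73.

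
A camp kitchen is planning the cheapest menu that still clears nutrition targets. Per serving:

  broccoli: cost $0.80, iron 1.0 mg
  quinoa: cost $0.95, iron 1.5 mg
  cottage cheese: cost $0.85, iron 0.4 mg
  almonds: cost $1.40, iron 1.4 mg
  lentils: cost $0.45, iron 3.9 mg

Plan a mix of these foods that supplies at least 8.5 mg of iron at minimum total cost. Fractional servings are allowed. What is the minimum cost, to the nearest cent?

Cost per mg of iron: lentils $0.1154, quinoa $0.6333, broccoli $0.8000, almonds $1.0000, cottage cheese $2.1250.
With no serving limits, use only lentils: 8.5 mg / 3.9 mg = 2.179 servings × $0.45 = $0.98.

$0.98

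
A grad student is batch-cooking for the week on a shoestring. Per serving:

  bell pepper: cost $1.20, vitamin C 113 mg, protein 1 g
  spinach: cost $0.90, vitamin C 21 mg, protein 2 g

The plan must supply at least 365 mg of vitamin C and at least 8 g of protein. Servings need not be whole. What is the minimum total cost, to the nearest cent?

The cheapest plan sits at a corner of the feasible region — with two constraints it uses at most two foods.
bell pepper only: max(365/113, 8/1) = 8 servings → $9.60.
spinach only: max(365/21, 8/2) = 17.38 servings → $15.64.
bell pepper + spinach with both tight: 2.741 servings and 2.629 servings → $5.66.
The minimum over all feasible corners is $5.66.

$5.66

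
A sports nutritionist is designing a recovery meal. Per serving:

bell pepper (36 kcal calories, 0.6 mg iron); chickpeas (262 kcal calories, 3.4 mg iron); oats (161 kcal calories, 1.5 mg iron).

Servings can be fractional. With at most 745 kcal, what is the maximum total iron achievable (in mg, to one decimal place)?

Iron per kcal: bell pepper 0.01667, chickpeas 0.01298, oats 0.009317.
With no serving limits, spend the whole calories allowance on bell pepper: 745 kcal / 36 kcal × 0.6 mg = 12.4 mg.

12.4 mg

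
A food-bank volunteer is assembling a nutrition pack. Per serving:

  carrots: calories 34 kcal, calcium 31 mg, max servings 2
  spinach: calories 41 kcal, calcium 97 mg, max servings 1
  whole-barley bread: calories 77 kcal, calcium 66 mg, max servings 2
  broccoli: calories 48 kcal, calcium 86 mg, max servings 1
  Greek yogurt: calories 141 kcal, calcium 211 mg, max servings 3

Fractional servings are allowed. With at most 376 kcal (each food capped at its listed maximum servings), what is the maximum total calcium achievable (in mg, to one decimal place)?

Calcium per kcal: spinach 2.366, broccoli 1.792, Greek yogurt 1.496, carrots 0.9118, whole-barley bread 0.8571.
Take 1 serving of spinach: uses 41 kcal, +97.0 mg calcium (running total 97.0 mg).
Take 1 serving of broccoli: uses 48 kcal, +86.0 mg calcium (running total 183.0 mg).
Take 2.035 servings of Greek yogurt: uses 287 kcal, +429.5 mg calcium (running total 612.5 mg).
Filling greedily by calcium-per-kcal is optimal for one linear limit, giving 612.5 mg.

612.5 mg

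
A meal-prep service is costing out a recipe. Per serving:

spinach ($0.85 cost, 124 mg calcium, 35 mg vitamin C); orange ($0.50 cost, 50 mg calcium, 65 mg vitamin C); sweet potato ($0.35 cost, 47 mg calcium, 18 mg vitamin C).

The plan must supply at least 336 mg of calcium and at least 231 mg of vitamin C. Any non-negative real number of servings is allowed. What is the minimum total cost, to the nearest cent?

$2.72

With two linear requirements the optimum uses one or two foods; enumerate the corners.
spinach only: max(336/124, 231/35) = 6.6 servings → $5.61.
orange only: max(336/50, 231/65) = 6.72 servings → $3.36.
sweet potato only: max(336/47, 231/18) = 12.83 servings → $4.49.
spinach + orange with both tight: 1.631 servings and 2.676 servings → $2.72.
spinach + sweet potato: the both-tight solution has a negative serving — not a feasible corner.
orange + sweet potato with both tight: 2.232 servings and 4.775 servings → $2.79.
So the least-cost plan costs $2.72.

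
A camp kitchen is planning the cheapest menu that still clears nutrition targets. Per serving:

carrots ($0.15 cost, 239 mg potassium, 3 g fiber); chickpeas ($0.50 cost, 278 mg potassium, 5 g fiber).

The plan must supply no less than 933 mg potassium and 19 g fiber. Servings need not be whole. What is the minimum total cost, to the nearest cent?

$0.95

carrots only: max(933/239, 19/3) = 6.333 servings → $0.95.
chickpeas only: max(933/278, 19/5) = 3.8 servings → $1.90.
carrots + chickpeas: the both-tight solution has a negative serving — not a feasible corner.
Cheapest feasible corner: $0.95.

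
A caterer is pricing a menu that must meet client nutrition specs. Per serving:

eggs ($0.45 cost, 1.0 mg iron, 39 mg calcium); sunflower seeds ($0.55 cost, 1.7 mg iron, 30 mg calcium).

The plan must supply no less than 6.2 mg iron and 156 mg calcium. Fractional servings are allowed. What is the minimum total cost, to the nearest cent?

$2.28

eggs only: max(6.2/1.0, 156/39) = 6.2 servings → $2.79.
sunflower seeds only: max(6.2/1.7, 156/30) = 5.2 servings → $2.86.
eggs + sunflower seeds with both tight: 2.182 servings and 2.364 servings → $2.28.
Cheapest feasible corner: $2.28.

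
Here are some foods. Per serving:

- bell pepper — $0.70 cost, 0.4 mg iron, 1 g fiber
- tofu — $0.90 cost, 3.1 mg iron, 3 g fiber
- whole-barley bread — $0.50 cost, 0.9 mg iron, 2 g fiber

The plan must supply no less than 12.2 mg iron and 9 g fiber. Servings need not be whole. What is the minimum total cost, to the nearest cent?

At the optimum either one food covers both requirements or two foods hit both targets exactly; no other combination can be cheaper.
bell pepper only: max(12.2/0.4, 9/1) = 30.5 servings → $21.35.
tofu only: max(12.2/3.1, 9/3) = 3.935 servings → $3.54.
whole-barley bread only: max(12.2/0.9, 9/2) = 13.56 servings → $6.78.
bell pepper + tofu: the both-tight solution has a negative serving — not a feasible corner.
bell pepper + whole-barley bread: the both-tight solution has a negative serving — not a feasible corner.
tofu + whole-barley bread with both targets exact would need a negative amount; discard.
The minimum over all feasible corners is $3.54.

$3.54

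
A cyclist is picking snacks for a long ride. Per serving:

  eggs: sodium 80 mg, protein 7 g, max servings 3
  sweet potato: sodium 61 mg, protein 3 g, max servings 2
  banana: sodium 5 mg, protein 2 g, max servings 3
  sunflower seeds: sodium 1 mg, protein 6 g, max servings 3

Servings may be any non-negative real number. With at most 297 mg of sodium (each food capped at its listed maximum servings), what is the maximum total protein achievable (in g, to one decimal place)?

46.9 g

Protein per mg sodium: sunflower seeds 6, banana 0.4, eggs 0.0875, sweet potato 0.04918.
Take 3 servings of sunflower seeds: uses 3 mg sodium, +18.0 g protein (running total 18.0 g).
Take 3 servings of banana: uses 15 mg sodium, +6.0 g protein (running total 24.0 g).
Take 3 servings of eggs: uses 240 mg sodium, +21.0 g protein (running total 45.0 g).
Take 0.6393 servings of sweet potato: uses 39 mg sodium, +1.9 g protein (running total 46.9 g).
Filling greedily by protein-per-mg sodium is optimal for one linear limit, giving 46.9 g.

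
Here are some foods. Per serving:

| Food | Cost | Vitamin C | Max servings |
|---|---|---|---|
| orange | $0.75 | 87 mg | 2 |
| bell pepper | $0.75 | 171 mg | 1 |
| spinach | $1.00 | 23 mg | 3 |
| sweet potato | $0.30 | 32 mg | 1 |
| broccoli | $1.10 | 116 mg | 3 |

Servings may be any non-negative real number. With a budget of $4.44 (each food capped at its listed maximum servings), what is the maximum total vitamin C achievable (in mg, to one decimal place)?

576.3 mg

Vitamin C per dollar: bell pepper 228, orange 116, sweet potato 106.7, broccoli 105.5, spinach 23.
Take 1 serving of bell pepper: spends $0.75, +171.0 mg vitamin C (running total 171.0 mg).
Take 2 servings of orange: spends $1.50, +174.0 mg vitamin C (running total 345.0 mg).
Take 1 serving of sweet potato: spends $0.30, +32.0 mg vitamin C (running total 377.0 mg).
Take 1.718 servings of broccoli: spends $1.89, +199.3 mg vitamin C (running total 576.3 mg).
Filling greedily by vitamin C-per-dollar is optimal for one linear limit, giving 576.3 mg.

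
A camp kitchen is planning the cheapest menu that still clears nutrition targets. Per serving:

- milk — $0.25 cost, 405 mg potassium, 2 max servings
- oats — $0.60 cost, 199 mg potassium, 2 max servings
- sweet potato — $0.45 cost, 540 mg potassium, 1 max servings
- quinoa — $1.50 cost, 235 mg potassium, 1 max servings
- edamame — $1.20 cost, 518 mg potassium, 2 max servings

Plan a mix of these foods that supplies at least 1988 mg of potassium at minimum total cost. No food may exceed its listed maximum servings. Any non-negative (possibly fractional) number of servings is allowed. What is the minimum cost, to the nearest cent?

$2.43

Cost per mg of potassium: milk $0.0006, sweet potato $0.0008, edamame $0.0023, oats $0.0030, quinoa $0.0064.
Take 2 servings of milk: +810.0 mg potassium for $0.50 (total $0.50, still need 1178.0 mg).
Take 1 serving of sweet potato: +540.0 mg potassium for $0.45 (total $0.95, still need 638.0 mg).
Take 1.232 servings of edamame: +638.0 mg potassium for $1.48 (total $2.43, still need 0.0 mg).
Greedy by cheapest-per-mg is optimal for a single linear constraint, so the minimum cost is $2.43.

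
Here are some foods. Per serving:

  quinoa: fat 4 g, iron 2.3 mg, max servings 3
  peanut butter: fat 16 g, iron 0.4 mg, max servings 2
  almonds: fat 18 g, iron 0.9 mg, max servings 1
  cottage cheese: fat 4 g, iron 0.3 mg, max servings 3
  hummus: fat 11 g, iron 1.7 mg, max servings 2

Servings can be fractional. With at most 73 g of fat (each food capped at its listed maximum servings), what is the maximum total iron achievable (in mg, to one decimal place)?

Iron per g fat: quinoa 0.575, hummus 0.1545, cottage cheese 0.075, almonds 0.05, peanut butter 0.025.
Take 3 servings of quinoa: uses 12 g fat, +6.9 mg iron (running total 6.9 mg).
Take 2 servings of hummus: uses 22 g fat, +3.4 mg iron (running total 10.3 mg).
Take 3 servings of cottage cheese: uses 12 g fat, +0.9 mg iron (running total 11.2 mg).
Take 1 serving of almonds: uses 18 g fat, +0.9 mg iron (running total 12.1 mg).
Take 0.5625 servings of peanut butter: uses 9 g fat, +0.2 mg iron (running total 12.3 mg).
Filling greedily by iron-per-g fat is optimal for one linear limit, giving 12.3 mg.

12.3 mg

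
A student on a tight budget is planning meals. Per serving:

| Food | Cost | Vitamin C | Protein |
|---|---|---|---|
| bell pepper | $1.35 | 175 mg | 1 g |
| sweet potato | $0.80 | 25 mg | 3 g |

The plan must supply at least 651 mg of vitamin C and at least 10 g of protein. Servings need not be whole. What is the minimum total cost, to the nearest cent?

$6.36

This is a tiny linear program; its minimum lies at a vertex of the feasible set. List the vertices and price them.
bell pepper only: max(651/175, 10/1) = 10 servings → $13.50.
sweet potato only: max(651/25, 10/3) = 26.04 servings → $20.83.
bell pepper + sweet potato with both tight: 3.406 servings and 2.198 servings → $6.36.
So the least-cost plan costs $6.36.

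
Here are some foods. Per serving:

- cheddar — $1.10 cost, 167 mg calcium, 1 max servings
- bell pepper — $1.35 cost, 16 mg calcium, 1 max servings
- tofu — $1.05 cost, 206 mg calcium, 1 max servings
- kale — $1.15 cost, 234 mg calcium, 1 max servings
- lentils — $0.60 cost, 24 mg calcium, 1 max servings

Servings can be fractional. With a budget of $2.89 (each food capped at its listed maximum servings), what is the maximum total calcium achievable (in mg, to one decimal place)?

544.8 mg

Calcium per dollar: kale 203.5, tofu 196.2, cheddar 151.8, lentils 40, bell pepper 11.85.
Take 1 serving of kale: spends $1.15, +234.0 mg calcium (running total 234.0 mg).
Take 1 serving of tofu: spends $1.05, +206.0 mg calcium (running total 440.0 mg).
Take 0.6273 servings of cheddar: spends $0.69, +104.8 mg calcium (running total 544.8 mg).
Greedy by best ratio exhausts the cost allowance optimally: 544.8 mg.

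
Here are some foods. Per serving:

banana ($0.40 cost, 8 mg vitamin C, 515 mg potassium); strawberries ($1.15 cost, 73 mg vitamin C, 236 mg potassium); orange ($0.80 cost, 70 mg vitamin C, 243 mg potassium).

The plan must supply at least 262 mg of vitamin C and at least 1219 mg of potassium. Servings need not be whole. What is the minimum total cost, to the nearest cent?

This is a tiny linear program; its minimum lies at a vertex of the feasible set. List the vertices and price them.
banana only: max(262/8, 1219/515) = 32.75 servings → $13.10.
strawberries only: max(262/73, 1219/236) = 5.165 servings → $5.94.
orange only: max(262/70, 1219/243) = 5.016 servings → $4.01.
banana + strawberries with both tight: 0.7605 servings and 3.506 servings → $4.34.
banana + orange with both tight: 0.6352 servings and 3.67 servings → $3.19.
strawberries + orange: the both-tight solution has a negative serving — not a feasible corner.
The minimum over all feasible corners is $3.19.

$3.19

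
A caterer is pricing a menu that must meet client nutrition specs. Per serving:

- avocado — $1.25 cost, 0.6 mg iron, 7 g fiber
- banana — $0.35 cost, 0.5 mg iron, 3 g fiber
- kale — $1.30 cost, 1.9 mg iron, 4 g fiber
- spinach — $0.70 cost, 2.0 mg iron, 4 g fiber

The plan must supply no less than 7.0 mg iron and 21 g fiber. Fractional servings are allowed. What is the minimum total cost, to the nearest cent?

Check every corner: each single food scaled to meet both minima, and each pair solved so both constraints bind.
avocado only: max(7.0/0.6, 21/7) = 11.67 servings → $14.58.
banana only: max(7.0/0.5, 21/3) = 14 servings → $4.90.
kale only: max(7.0/1.9, 21/4) = 5.25 servings → $6.83.
spinach only: max(7.0/2.0, 21/4) = 5.25 servings → $3.67.
avocado + banana: the both-tight solution has a negative serving — not a feasible corner.
avocado + kale with both tight: 1.092 servings and 3.339 servings → $5.71.
avocado + spinach with both tight: 1.207 servings and 3.138 servings → $3.71.
banana + kale with both tight: 3.216 servings and 2.838 servings → $4.81.
banana + spinach with both tight: 3.5 servings and 2.625 servings → $3.06.
kale + spinach: intersection lies outside the first quadrant.
The minimum over all feasible corners is $3.06.

$3.06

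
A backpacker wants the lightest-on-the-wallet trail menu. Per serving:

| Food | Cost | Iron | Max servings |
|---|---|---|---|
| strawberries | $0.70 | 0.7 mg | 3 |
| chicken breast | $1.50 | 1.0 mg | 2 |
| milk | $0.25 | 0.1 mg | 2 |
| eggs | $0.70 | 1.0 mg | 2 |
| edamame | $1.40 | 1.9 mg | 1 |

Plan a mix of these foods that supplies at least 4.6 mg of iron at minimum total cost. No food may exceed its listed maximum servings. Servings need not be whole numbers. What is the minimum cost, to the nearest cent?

$3.50

Cost per mg of iron: eggs $0.7000, edamame $0.7368, strawberries $1.0000, chicken breast $1.5000, milk $2.5000.
Take 2 servings of eggs: +2.0 mg iron for $1.40 (total $1.40, still need 2.6 mg).
Take 1 serving of edamame: +1.9 mg iron for $1.40 (total $2.80, still need 0.7 mg).
Take 1 serving of strawberries: +0.7 mg iron for $0.70 (total $3.50, still need 0.0 mg).
Filling from the cheapest source first is optimal under one linear minimum: $3.50.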